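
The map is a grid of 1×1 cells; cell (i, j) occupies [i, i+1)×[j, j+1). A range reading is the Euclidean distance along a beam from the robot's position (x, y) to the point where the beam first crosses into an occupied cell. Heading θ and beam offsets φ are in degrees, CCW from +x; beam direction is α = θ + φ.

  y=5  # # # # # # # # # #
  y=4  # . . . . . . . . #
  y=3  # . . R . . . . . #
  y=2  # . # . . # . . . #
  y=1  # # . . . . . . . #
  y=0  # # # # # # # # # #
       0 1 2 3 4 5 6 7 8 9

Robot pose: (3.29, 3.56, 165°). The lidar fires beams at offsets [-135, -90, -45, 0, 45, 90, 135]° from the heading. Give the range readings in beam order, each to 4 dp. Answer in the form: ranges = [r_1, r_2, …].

beam 1: φ=-135°, α=30°
  dir = (cos 30°, sin 30°) = (0.8660, 0.5000); from cell (3,3)
  next x-line at t=0.8198, next y-line at t=0.8800; Δt_x=1.1547, Δt_y=2.0000
    x: enter (4,3) at t=0.8198
    y: enter (4,4) at t=0.8800
    x: enter (5,4) at t=1.9745
    y: enter (5,5) at t=2.8800 ← occupied
  → r_1 = 2.8800
beam 2: φ=-90°, α=75°
  dir = (cos 75°, sin 75°) = (0.2588, 0.9659); from cell (3,3)
  next x-line at t=2.7432, next y-line at t=0.4555; Δt_x=3.8637, Δt_y=1.0353
    y: enter (3,4) at t=0.4555
    y: enter (3,5) at t=1.4908 ← occupied
  → r_2 = 1.4908
beam 3: φ=-45°, α=120°
  dir = (cos 120°, sin 120°) = (-0.5000, 0.8660); from cell (3,3)
  next x-line at t=0.5800, next y-line at t=0.5081; Δt_x=2.0000, Δt_y=1.1547
    y: enter (3,4) at t=0.5081
    x: enter (2,4) at t=0.5800
    y: enter (2,5) at t=1.6628 ← occupied
  → r_3 = 1.6628
beam 4: φ=0°, α=165°
  dir = (cos 165°, sin 165°) = (-0.9659, 0.2588); from cell (3,3)
  next x-line at t=0.3002, next y-line at t=1.7000; Δt_x=1.0353, Δt_y=3.8637
    x: enter (2,3) at t=0.3002
    x: enter (1,3) at t=1.3355
    y: enter (1,4) at t=1.7000
    x: enter (0,4) at t=2.3708 ← occupied
  → r_4 = 2.3708
beam 5: φ=45°, α=210°
  dir = (cos 210°, sin 210°) = (-0.8660, -0.5000); from cell (3,3)
  next x-line at t=0.3349, next y-line at t=1.1200; Δt_x=1.1547, Δt_y=2.0000
    x: enter (2,3) at t=0.3349
    y: enter (2,2) at t=1.1200 ← occupied
  → r_5 = 1.1200
beam 6: φ=90°, α=255°
  dir = (cos 255°, sin 255°) = (-0.2588, -0.9659); from cell (3,3)
  next x-line at t=1.1205, next y-line at t=0.5798; Δt_x=3.8637, Δt_y=1.0353
    y: enter (3,2) at t=0.5798
    x: enter (2,2) at t=1.1205 ← occupied
  → r_6 = 1.1205
beam 7: φ=135°, α=300°
  dir = (cos 300°, sin 300°) = (0.5000, -0.8660); from cell (3,3)
  next x-line at t=1.4200, next y-line at t=0.6466; Δt_x=2.0000, Δt_y=1.1547
    y: enter (3,2) at t=0.6466
    x: enter (4,2) at t=1.4200
    y: enter (4,1) at t=1.8013
    y: enter (4,0) at t=2.9560 ← occupied
  → r_7 = 2.9560

ranges = [2.8800, 1.4908, 1.6628, 2.3708, 1.1200, 1.1205, 2.9560]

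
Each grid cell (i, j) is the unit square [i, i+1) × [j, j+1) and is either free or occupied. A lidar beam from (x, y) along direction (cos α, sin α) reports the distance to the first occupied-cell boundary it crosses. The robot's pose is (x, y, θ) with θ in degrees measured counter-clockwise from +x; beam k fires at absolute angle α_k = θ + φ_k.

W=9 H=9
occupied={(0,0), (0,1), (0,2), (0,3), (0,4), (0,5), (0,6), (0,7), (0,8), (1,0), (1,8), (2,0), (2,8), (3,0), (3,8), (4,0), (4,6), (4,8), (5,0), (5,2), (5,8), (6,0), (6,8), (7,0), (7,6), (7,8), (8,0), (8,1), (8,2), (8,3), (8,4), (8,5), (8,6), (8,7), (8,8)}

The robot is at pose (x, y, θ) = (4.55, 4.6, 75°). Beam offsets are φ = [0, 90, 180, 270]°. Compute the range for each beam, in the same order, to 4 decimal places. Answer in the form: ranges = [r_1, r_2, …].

ranges = [1.4494, 3.6752, 3.7270, 3.5717]

beam 1: φ=0°, α=75°
  dir = (cos 75°, sin 75°) = (0.2588, 0.9659); from cell (4,4)
  next x-line at t=1.7387, next y-line at t=0.4141; Δt_x=3.8637, Δt_y=1.0353
    y: enter (4,5) at t=0.4141
    y: enter (4,6) at t=1.4494 ← occupied
  → r_1 = 1.4494
beam 2: φ=90°, α=165°
  dir = (cos 165°, sin 165°) = (-0.9659, 0.2588); from cell (4,4)
  next x-line at t=0.5694, next y-line at t=1.5455; Δt_x=1.0353, Δt_y=3.8637
    x: enter (3,4) at t=0.5694
    y: enter (3,5) at t=1.5455
    x: enter (2,5) at t=1.6047
    x: enter (1,5) at t=2.6400
    x: enter (0,5) at t=3.6752 ← occupied
  → r_2 = 3.6752
beam 3: φ=180°, α=255°
  dir = (cos 255°, sin 255°) = (-0.2588, -0.9659); from cell (4,4)
  next x-line at t=2.1250, next y-line at t=0.6212; Δt_x=3.8637, Δt_y=1.0353
    y: enter (4,3) at t=0.6212
    y: enter (4,2) at t=1.6564
    x: enter (3,2) at t=2.1250
    y: enter (3,1) at t=2.6917
    y: enter (3,0) at t=3.7270 ← occupied
  → r_3 = 3.7270
beam 4: φ=270°, α=345°
  dir = (cos 345°, sin 345°) = (0.9659, -0.2588); from cell (4,4)
  next x-line at t=0.4659, next y-line at t=2.3182; Δt_x=1.0353, Δt_y=3.8637
    x: enter (5,4) at t=0.4659
    x: enter (6,4) at t=1.5012
    y: enter (6,3) at t=2.3182
    x: enter (7,3) at t=2.5364
    x: enter (8,3) at t=3.5717 ← occupied
  → r_4 = 3.5717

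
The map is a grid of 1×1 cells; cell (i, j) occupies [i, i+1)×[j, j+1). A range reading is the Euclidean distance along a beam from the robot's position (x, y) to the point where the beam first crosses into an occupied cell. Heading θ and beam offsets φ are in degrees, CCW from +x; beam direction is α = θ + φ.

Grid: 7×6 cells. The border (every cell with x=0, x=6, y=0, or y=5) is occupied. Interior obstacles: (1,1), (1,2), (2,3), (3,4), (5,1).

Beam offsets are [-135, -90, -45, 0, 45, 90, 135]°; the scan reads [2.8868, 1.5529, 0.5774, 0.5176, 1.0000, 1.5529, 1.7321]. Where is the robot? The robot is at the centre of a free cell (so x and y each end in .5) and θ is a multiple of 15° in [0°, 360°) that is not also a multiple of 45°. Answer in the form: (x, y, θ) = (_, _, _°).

(x, y, θ) = (5.5, 3.5, 15°)

Enumerate (i+0.5, j+0.5, θ) over the 15 free cells and 16 admissible headings. For each, cast all 7 beams and compare to the given ranges.
  (4.5, 2.5, 300°): beam 1 = 1.9319 ≠ 2.8868 ✗
  (4.5, 3.5, 240°): beam 1 = 1.5529 ≠ 2.8868 ✗
  (4.5, 3.5, 105°): beam 1 = 1.7321 ≠ 2.8868 ✗
  (1.5, 4.5, 15°): beam 1 = 1.0000 ≠ 2.8868 ✗
  …
  (5.5, 3.5, 15°): r_1=2.8868, r_2=1.5529, r_3=0.5774, r_4=0.5176, r_5=1.0000, r_6=1.5529, r_7=1.7321 — all match ✓
No second candidate reproduces the full scan.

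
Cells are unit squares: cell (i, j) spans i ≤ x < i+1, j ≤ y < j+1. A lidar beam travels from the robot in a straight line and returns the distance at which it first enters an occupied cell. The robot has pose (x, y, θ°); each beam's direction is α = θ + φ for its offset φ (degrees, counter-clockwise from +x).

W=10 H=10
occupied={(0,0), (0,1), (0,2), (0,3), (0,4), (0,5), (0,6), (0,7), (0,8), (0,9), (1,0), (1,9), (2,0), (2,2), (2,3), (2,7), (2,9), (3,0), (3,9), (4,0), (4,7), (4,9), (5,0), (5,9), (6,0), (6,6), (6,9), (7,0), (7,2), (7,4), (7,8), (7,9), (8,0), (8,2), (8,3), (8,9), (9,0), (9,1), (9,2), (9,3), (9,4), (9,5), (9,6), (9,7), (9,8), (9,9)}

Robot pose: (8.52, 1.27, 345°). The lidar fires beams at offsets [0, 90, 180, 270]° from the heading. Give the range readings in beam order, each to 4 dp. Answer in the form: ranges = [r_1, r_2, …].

beam 1: φ=0°, α=345°
  dir = (cos 345°, sin 345°) = (0.9659, -0.2588); from cell (8,1)
  next x-line at t=0.4969, next y-line at t=1.0432; Δt_x=1.0353, Δt_y=3.8637
    x: enter (9,1) at t=0.4969 ← occupied
  → r_1 = 0.4969
beam 2: φ=90°, α=75°
  dir = (cos 75°, sin 75°) = (0.2588, 0.9659); from cell (8,1)
  next x-line at t=1.8546, next y-line at t=0.7558; Δt_x=3.8637, Δt_y=1.0353
    y: enter (8,2) at t=0.7558 ← occupied
  → r_2 = 0.7558
beam 3: φ=180°, α=165°
  dir = (cos 165°, sin 165°) = (-0.9659, 0.2588); from cell (8,1)
  next x-line at t=0.5383, next y-line at t=2.8205; Δt_x=1.0353, Δt_y=3.8637
    x: enter (7,1) at t=0.5383
    x: enter (6,1) at t=1.5736
    x: enter (5,1) at t=2.6089
    y: enter (5,2) at t=2.8205
    x: enter (4,2) at t=3.6442
    x: enter (3,2) at t=4.6794
    x: enter (2,2) at t=5.7147 ← occupied
  → r_3 = 5.7147
beam 4: φ=270°, α=255°
  dir = (cos 255°, sin 255°) = (-0.2588, -0.9659); from cell (8,1)
  next x-line at t=2.0091, next y-line at t=0.2795; Δt_x=3.8637, Δt_y=1.0353
    y: enter (8,0) at t=0.2795 ← occupied
  → r_4 = 0.2795

ranges = [0.4969, 0.7558, 5.7147, 0.2795]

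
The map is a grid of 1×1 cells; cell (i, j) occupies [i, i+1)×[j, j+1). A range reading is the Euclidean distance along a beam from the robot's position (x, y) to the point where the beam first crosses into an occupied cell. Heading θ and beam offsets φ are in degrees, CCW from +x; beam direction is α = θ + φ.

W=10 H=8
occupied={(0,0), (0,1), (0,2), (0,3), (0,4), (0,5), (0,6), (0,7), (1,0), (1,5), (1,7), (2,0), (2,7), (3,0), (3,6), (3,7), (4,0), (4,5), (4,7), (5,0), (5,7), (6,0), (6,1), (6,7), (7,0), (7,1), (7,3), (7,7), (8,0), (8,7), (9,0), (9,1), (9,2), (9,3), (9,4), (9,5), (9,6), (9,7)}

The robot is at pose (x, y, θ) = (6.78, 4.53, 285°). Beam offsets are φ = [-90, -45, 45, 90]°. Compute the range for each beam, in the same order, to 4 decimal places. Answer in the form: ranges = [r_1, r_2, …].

beam 1: φ=-90°, α=195°
  dir = (cos 195°, sin 195°) = (-0.9659, -0.2588); from cell (6,4)
  next x-line at t=0.8075, next y-line at t=2.0478; Δt_x=1.0353, Δt_y=3.8637
    x: enter (5,4) at t=0.8075
    x: enter (4,4) at t=1.8428
    y: enter (4,3) at t=2.0478
    x: enter (3,3) at t=2.8781
    x: enter (2,3) at t=3.9133
    x: enter (1,3) at t=4.9486
    y: enter (1,2) at t=5.9115
    x: enter (0,2) at t=5.9839 ← occupied
  → r_1 = 5.9839
beam 2: φ=-45°, α=240°
  dir = (cos 240°, sin 240°) = (-0.5000, -0.8660); from cell (6,4)
  next x-line at t=1.5600, next y-line at t=0.6120; Δt_x=2.0000, Δt_y=1.1547
    y: enter (6,3) at t=0.6120
    x: enter (5,3) at t=1.5600
    y: enter (5,2) at t=1.7667
    y: enter (5,1) at t=2.9214
    x: enter (4,1) at t=3.5600
    y: enter (4,0) at t=4.0761 ← occupied
  → r_2 = 4.0761
beam 3: φ=45°, α=330°
  dir = (cos 330°, sin 330°) = (0.8660, -0.5000); from cell (6,4)
  next x-line at t=0.2540, next y-line at t=1.0600; Δt_x=1.1547, Δt_y=2.0000
    x: enter (7,4) at t=0.2540
    y: enter (7,3) at t=1.0600 ← occupied
  → r_3 = 1.0600
beam 4: φ=90°, α=15°
  dir = (cos 15°, sin 15°) = (0.9659, 0.2588); from cell (6,4)
  next x-line at t=0.2278, next y-line at t=1.8159; Δt_x=1.0353, Δt_y=3.8637
    x: enter (7,4) at t=0.2278
    x: enter (8,4) at t=1.2630
    y: enter (8,5) at t=1.8159
    x: enter (9,5) at t=2.2983 ← occupied
  → r_4 = 2.2983

ranges = [5.9839, 4.0761, 1.0600, 2.2983]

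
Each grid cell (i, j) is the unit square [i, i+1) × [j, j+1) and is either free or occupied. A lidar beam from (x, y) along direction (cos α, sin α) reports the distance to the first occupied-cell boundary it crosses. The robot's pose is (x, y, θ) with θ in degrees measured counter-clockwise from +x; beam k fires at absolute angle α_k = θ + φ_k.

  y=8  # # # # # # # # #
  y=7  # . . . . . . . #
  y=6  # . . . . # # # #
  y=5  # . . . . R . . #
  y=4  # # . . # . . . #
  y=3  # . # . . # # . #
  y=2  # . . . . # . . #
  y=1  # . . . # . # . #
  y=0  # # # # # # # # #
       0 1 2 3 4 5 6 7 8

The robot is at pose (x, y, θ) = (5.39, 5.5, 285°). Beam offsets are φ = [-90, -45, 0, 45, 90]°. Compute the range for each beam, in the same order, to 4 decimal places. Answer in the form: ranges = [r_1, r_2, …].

ranges = [3.5096, 0.7800, 1.5529, 3.0138, 1.9319]

beam 1: φ=-90°, α=195°
  dir = (cos 195°, sin 195°) = (-0.9659, -0.2588); from cell (5,5)
  next x-line at t=0.4038, next y-line at t=1.9319; Δt_x=1.0353, Δt_y=3.8637
    x: enter (4,5) at t=0.4038
    x: enter (3,5) at t=1.4390
    y: enter (3,4) at t=1.9319
    x: enter (2,4) at t=2.4743
    x: enter (1,4) at t=3.5096 ← occupied
  → r_1 = 3.5096
beam 2: φ=-45°, α=240°
  dir = (cos 240°, sin 240°) = (-0.5000, -0.8660); from cell (5,5)
  next x-line at t=0.7800, next y-line at t=0.5774; Δt_x=2.0000, Δt_y=1.1547
    y: enter (5,4) at t=0.5774
    x: enter (4,4) at t=0.7800 ← occupied
  → r_2 = 0.7800
beam 3: φ=0°, α=285°
  dir = (cos 285°, sin 285°) = (0.2588, -0.9659); from cell (5,5)
  next x-line at t=2.3569, next y-line at t=0.5176; Δt_x=3.8637, Δt_y=1.0353
    y: enter (5,4) at t=0.5176
    y: enter (5,3) at t=1.5529 ← occupied
  → r_3 = 1.5529
beam 4: φ=45°, α=330°
  dir = (cos 330°, sin 330°) = (0.8660, -0.5000); from cell (5,5)
  next x-line at t=0.7044, next y-line at t=1.0000; Δt_x=1.1547, Δt_y=2.0000
    x: enter (6,5) at t=0.7044
    y: enter (6,4) at t=1.0000
    x: enter (7,4) at t=1.8591
    y: enter (7,3) at t=3.0000
    x: enter (8,3) at t=3.0138 ← occupied
  → r_4 = 3.0138
beam 5: φ=90°, α=15°
  dir = (cos 15°, sin 15°) = (0.9659, 0.2588); from cell (5,5)
  next x-line at t=0.6315, next y-line at t=1.9319; Δt_x=1.0353, Δt_y=3.8637
    x: enter (6,5) at t=0.6315
    x: enter (7,5) at t=1.6668
    y: enter (7,6) at t=1.9319 ← occupied
  → r_5 = 1.9319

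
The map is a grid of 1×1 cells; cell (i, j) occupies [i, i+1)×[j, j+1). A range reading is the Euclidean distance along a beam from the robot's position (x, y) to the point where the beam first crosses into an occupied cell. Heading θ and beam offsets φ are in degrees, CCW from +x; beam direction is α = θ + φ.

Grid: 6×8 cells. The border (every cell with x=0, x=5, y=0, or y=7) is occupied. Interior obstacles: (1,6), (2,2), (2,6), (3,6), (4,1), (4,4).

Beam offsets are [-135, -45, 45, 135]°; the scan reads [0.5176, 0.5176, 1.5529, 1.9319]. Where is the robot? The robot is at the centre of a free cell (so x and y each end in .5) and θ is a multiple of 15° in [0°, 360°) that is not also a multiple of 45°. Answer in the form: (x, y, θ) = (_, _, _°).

(x, y, θ) = (4.5, 5.5, 30°)

Enumerate (i+0.5, j+0.5, θ) over the 18 free cells and 16 admissible headings. For each, cast all 4 beams and compare to the given ranges.
  (4.5, 3.5, 30°): beam 1 = 1.5529 ≠ 0.5176 ✗
  (1.5, 5.5, 195°): beam 1 = 0.5774 ≠ 0.5176 ✗
  (3.5, 5.5, 210°): beam 2 = 1.9319 ≠ 0.5176 ✗
  (1.5, 2.5, 240°): beam 1 = 1.9319 ≠ 0.5176 ✗
  …
  (4.5, 5.5, 30°): r_1=0.5176, r_2=0.5176, r_3=1.5529, r_4=1.9319 — all match ✓
Unique over the lattice → pose = (4.5, 5.5, 30°).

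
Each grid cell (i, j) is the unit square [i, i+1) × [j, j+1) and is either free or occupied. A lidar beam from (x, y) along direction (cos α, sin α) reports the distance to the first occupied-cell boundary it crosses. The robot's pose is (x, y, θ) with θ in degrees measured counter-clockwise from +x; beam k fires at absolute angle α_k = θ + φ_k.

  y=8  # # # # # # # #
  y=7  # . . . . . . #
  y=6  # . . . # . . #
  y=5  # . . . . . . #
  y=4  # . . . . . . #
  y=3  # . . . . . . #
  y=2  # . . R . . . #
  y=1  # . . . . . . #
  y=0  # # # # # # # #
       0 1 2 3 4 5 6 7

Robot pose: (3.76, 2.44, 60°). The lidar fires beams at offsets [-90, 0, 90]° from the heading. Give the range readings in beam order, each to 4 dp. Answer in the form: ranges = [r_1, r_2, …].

ranges = [2.8800, 6.4201, 3.1870]

beam 1: φ=-90°, α=330°
  direction (0.8660, -0.5000); cell (3,2); t to first gridline: x 0.2771, y 0.8800 (then +1.1547 / +2.0000)
    (4,2) via x @ 0.2771
    (4,1) via y @ 0.8800
    (5,1) via x @ 1.4318
    (6,1) via x @ 2.5865
    (6,0) via y @ 2.8800  # hit
  → r_1 = 2.8800
beam 2: φ=0°, α=60°
  direction (0.5000, 0.8660); cell (3,2); t to first gridline: x 0.4800, y 0.6466 (then +2.0000 / +1.1547)
    (4,2) via x @ 0.4800
    (4,3) via y @ 0.6466
    (4,4) via y @ 1.8013
    (5,4) via x @ 2.4800
    (5,5) via y @ 2.9560
    (5,6) via y @ 4.1107
    (6,6) via x @ 4.4800
    (6,7) via y @ 5.2654
    (6,8) via y @ 6.4201  # hit
  → r_2 = 6.4201
beam 3: φ=90°, α=150°
  direction (-0.8660, 0.5000); cell (3,2); t to first gridline: x 0.8776, y 1.1200 (then +1.1547 / +2.0000)
    (2,2) via x @ 0.8776
    (2,3) via y @ 1.1200
    (1,3) via x @ 2.0323
    (1,4) via y @ 3.1200
    (0,4) via x @ 3.1870  # hit
  → r_3 = 3.1870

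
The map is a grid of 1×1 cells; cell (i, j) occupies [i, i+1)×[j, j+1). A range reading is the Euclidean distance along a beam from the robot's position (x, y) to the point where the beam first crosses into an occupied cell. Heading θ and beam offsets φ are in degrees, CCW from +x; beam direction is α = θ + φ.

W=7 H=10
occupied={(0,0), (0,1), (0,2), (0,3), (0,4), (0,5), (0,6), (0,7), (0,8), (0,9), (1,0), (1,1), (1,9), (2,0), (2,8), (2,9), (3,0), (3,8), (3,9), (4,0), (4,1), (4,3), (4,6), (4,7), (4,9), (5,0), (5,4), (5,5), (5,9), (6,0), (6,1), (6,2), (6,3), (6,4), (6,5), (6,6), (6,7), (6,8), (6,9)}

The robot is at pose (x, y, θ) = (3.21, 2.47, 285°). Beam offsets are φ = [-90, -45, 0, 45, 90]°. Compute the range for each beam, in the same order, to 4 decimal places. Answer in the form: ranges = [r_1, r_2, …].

beam 1: φ=-90°, α=195°
  dir = (cos 195°, sin 195°) = (-0.9659, -0.2588); from cell (3,2)
  next x-line at t=0.2174, next y-line at t=1.8159; Δt_x=1.0353, Δt_y=3.8637
    x: enter (2,2) at t=0.2174
    x: enter (1,2) at t=1.2527
    y: enter (1,1) at t=1.8159 ← occupied
  → r_1 = 1.8159
beam 2: φ=-45°, α=240°
  dir = (cos 240°, sin 240°) = (-0.5000, -0.8660); from cell (3,2)
  next x-line at t=0.4200, next y-line at t=0.5427; Δt_x=2.0000, Δt_y=1.1547
    x: enter (2,2) at t=0.4200
    y: enter (2,1) at t=0.5427
    y: enter (2,0) at t=1.6974 ← occupied
  → r_2 = 1.6974
beam 3: φ=0°, α=285°
  dir = (cos 285°, sin 285°) = (0.2588, -0.9659); from cell (3,2)
  next x-line at t=3.0523, next y-line at t=0.4866; Δt_x=3.8637, Δt_y=1.0353
    y: enter (3,1) at t=0.4866
    y: enter (3,0) at t=1.5219 ← occupied
  → r_3 = 1.5219
beam 4: φ=45°, α=330°
  dir = (cos 330°, sin 330°) = (0.8660, -0.5000); from cell (3,2)
  next x-line at t=0.9122, next y-line at t=0.9400; Δt_x=1.1547, Δt_y=2.0000
    x: enter (4,2) at t=0.9122
    y: enter (4,1) at t=0.9400 ← occupied
  → r_4 = 0.9400
beam 5: φ=90°, α=15°
  dir = (cos 15°, sin 15°) = (0.9659, 0.2588); from cell (3,2)
  next x-line at t=0.8179, next y-line at t=2.0478; Δt_x=1.0353, Δt_y=3.8637
    x: enter (4,2) at t=0.8179
    x: enter (5,2) at t=1.8531
    y: enter (5,3) at t=2.0478
    x: enter (6,3) at t=2.8884 ← occupied
  → r_5 = 2.8884

ranges = [1.8159, 1.6974, 1.5219, 0.9400, 2.8884]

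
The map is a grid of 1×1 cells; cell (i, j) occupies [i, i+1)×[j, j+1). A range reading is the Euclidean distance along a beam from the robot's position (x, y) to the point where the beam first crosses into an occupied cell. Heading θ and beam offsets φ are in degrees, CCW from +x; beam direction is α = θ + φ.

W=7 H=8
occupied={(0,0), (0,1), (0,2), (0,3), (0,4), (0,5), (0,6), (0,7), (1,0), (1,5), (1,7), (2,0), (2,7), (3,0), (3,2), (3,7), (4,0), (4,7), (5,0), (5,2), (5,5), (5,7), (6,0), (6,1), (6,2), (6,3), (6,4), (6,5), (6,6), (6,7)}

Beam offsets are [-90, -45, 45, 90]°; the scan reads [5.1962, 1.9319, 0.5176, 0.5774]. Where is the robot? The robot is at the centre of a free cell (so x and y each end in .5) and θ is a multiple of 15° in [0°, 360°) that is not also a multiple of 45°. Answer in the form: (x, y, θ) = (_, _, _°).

(x, y, θ) = (1.5, 6.5, 60°)

The pose lattice has 26·16 = 416 candidates. Test each by forward raycasting.
  (4.5, 6.5, 120°): beam 1 = 1.0000 ≠ 5.1962 ✗
  (5.5, 4.5, 300°): beam 2 = 1.5529 ≠ 1.9319 ✗
  (2.5, 6.5, 120°): beam 1 = 1.0000 ≠ 5.1962 ✗
  …
  (1.5, 6.5, 60°): r_1=5.1962, r_2=1.9319, r_3=0.5176, r_4=0.5774 — all match ✓
No second candidate reproduces the full scan.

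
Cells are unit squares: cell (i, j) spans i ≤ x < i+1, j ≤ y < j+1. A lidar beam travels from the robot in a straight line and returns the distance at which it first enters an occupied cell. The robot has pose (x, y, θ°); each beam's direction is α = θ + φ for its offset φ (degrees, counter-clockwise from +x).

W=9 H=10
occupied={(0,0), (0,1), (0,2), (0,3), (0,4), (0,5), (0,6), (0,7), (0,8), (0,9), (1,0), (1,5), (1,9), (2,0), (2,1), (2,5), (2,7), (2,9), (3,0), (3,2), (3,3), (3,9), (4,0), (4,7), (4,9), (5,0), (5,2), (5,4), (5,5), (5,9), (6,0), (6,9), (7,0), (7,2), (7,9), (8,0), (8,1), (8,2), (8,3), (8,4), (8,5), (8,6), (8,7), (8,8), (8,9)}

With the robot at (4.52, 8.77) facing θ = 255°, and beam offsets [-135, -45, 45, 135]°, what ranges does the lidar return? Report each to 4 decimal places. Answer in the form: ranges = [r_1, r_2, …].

ranges = [0.2656, 1.7551, 0.8891, 0.4600]

beam 1: φ=-135°, α=120°
  d=(-0.5000,0.8660)  start (4,8)  tX=1.0400 tY=0.2656  stride 1/|dx|=2.0000 1/|dy|=1.1547
    cross y-line → (4,9), t=0.2656 (wall)
  → r_1 = 0.2656
beam 2: φ=-45°, α=210°
  d=(-0.8660,-0.5000)  start (4,8)  tX=0.6004 tY=1.5400  stride 1/|dx|=1.1547 1/|dy|=2.0000
    cross x-line → (3,8), t=0.6004
    cross y-line → (3,7), t=1.5400
    cross x-line → (2,7), t=1.7551 (wall)
  → r_2 = 1.7551
beam 3: φ=45°, α=300°
  d=(0.5000,-0.8660)  start (4,8)  tX=0.9600 tY=0.8891  stride 1/|dx|=2.0000 1/|dy|=1.1547
    cross y-line → (4,7), t=0.8891 (wall)
  → r_3 = 0.8891
beam 4: φ=135°, α=30°
  d=(0.8660,0.5000)  start (4,8)  tX=0.5543 tY=0.4600  stride 1/|dx|=1.1547 1/|dy|=2.0000
    cross y-line → (4,9), t=0.4600 (wall)
  → r_4 = 0.4600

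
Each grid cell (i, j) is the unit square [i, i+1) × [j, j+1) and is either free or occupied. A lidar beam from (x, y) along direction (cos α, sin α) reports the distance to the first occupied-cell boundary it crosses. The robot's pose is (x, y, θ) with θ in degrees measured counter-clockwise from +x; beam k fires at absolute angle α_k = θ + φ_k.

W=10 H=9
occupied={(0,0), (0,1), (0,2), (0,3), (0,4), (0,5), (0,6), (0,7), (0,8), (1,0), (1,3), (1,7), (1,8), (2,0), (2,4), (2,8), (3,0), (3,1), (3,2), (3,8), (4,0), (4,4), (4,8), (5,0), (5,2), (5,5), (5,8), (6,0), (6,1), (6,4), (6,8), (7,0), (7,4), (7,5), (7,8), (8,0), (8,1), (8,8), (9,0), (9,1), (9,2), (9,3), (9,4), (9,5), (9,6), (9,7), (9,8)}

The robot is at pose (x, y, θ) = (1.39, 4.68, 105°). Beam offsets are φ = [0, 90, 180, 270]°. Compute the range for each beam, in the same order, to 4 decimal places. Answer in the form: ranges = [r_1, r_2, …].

ranges = [1.5068, 0.4038, 0.7040, 0.6315]

beam 1: φ=0°, α=105°
  direction (-0.2588, 0.9659); cell (1,4); t to first gridline: x 1.5068, y 0.3313 (then +3.8637 / +1.0353)
    (1,5) via y @ 0.3313
    (1,6) via y @ 1.3666
    (0,6) via x @ 1.5068  # hit
  → r_1 = 1.5068
beam 2: φ=90°, α=195°
  direction (-0.9659, -0.2588); cell (1,4); t to first gridline: x 0.4038, y 2.6273 (then +1.0353 / +3.8637)
    (0,4) via x @ 0.4038  # hit
  → r_2 = 0.4038
beam 3: φ=180°, α=285°
  direction (0.2588, -0.9659); cell (1,4); t to first gridline: x 2.3569, y 0.7040 (then +3.8637 / +1.0353)
    (1,3) via y @ 0.7040  # hit
  → r_3 = 0.7040
beam 4: φ=270°, α=15°
  direction (0.9659, 0.2588); cell (1,4); t to first gridline: x 0.6315, y 1.2364 (then +1.0353 / +3.8637)
    (2,4) via x @ 0.6315  # hit
  → r_4 = 0.6315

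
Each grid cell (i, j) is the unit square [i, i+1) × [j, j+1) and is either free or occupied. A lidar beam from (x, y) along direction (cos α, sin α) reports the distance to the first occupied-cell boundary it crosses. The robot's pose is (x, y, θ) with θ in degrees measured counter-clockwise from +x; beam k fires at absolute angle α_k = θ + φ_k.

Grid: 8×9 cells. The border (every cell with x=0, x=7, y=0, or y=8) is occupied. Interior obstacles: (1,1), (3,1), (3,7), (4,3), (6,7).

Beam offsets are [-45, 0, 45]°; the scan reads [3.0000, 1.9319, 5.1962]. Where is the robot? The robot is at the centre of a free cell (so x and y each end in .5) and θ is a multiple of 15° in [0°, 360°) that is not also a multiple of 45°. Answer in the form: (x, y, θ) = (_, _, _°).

(x, y, θ) = (5.5, 1.5, 105°)

Enumerate (i+0.5, j+0.5, θ) over the 37 free cells and 16 admissible headings. For each, cast all 3 beams and compare to the given ranges.
  (5.5, 2.5, 165°): beam 1 = 1.0000 ≠ 3.0000 ✗
  (2.5, 5.5, 15°): beam 1 = 5.1962 ≠ 3.0000 ✗
  (2.5, 3.5, 105°): beam 1 = 5.1962 ≠ 3.0000 ✗
  …
  (5.5, 1.5, 105°): r_1=3.0000, r_2=1.9319, r_3=5.1962 — all match ✓
No second candidate reproduces the full scan.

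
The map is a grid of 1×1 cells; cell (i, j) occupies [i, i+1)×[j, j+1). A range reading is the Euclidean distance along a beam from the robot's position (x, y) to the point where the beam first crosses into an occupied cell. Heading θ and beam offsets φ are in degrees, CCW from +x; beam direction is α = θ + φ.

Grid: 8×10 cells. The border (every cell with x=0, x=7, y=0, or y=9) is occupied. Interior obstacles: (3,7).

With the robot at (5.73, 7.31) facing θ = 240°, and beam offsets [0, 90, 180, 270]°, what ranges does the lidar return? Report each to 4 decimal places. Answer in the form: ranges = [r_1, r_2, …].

ranges = [7.2862, 1.4665, 1.9514, 3.3800]

beam 1: φ=0°, α=240°
  cosα=-0.5000 sinα=-0.8660 | (5,7) | tMaxX 1.4600 tMaxY 0.3580 | tΔX 2.0000 tΔY 1.1547
    t=0.3580 [y] (5,6)
    t=1.4600 [x] (4,6)
    t=1.5127 [y] (4,5)
    t=2.6674 [y] (4,4)
    t=3.4600 [x] (3,4)
    t=3.8221 [y] (3,3)
    t=4.9768 [y] (3,2)
    t=5.4600 [x] (2,2)
    t=6.1315 [y] (2,1)
    t=7.2862 [y] (2,0) — stop
  → r_1 = 7.2862
beam 2: φ=90°, α=330°
  cosα=0.8660 sinα=-0.5000 | (5,7) | tMaxX 0.3118 tMaxY 0.6200 | tΔX 1.1547 tΔY 2.0000
    t=0.3118 [x] (6,7)
    t=0.6200 [y] (6,6)
    t=1.4665 [x] (7,6) — stop
  → r_2 = 1.4665
beam 3: φ=180°, α=60°
  cosα=0.5000 sinα=0.8660 | (5,7) | tMaxX 0.5400 tMaxY 0.7967 | tΔX 2.0000 tΔY 1.1547
    t=0.5400 [x] (6,7)
    t=0.7967 [y] (6,8)
    t=1.9514 [y] (6,9) — stop
  → r_3 = 1.9514
beam 4: φ=270°, α=150°
  cosα=-0.8660 sinα=0.5000 | (5,7) | tMaxX 0.8429 tMaxY 1.3800 | tΔX 1.1547 tΔY 2.0000
    t=0.8429 [x] (4,7)
    t=1.3800 [y] (4,8)
    t=1.9976 [x] (3,8)
    t=3.1523 [x] (2,8)
    t=3.3800 [y] (2,9) — stop
  → r_4 = 3.3800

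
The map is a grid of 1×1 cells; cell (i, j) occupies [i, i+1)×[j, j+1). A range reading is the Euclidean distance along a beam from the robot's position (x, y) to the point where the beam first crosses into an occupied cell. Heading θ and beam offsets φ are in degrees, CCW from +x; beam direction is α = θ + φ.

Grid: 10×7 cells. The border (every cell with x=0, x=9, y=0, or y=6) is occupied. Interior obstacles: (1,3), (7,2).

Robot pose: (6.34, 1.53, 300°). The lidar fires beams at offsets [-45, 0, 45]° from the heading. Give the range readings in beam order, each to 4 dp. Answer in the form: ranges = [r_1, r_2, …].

beam 1: φ=-45°, α=255°
  direction (-0.2588, -0.9659); cell (6,1); t to first gridline: x 1.3137, y 0.5487 (then +3.8637 / +1.0353)
    (6,0) via y @ 0.5487  # hit
  → r_1 = 0.5487
beam 2: φ=0°, α=300°
  direction (0.5000, -0.8660); cell (6,1); t to first gridline: x 1.3200, y 0.6120 (then +2.0000 / +1.1547)
    (6,0) via y @ 0.6120  # hit
  → r_2 = 0.6120
beam 3: φ=45°, α=345°
  direction (0.9659, -0.2588); cell (6,1); t to first gridline: x 0.6833, y 2.0478 (then +1.0353 / +3.8637)
    (7,1) via x @ 0.6833
    (8,1) via x @ 1.7186
    (8,0) via y @ 2.0478  # hit
  → r_3 = 2.0478

ranges = [0.5487, 0.6120, 2.0478]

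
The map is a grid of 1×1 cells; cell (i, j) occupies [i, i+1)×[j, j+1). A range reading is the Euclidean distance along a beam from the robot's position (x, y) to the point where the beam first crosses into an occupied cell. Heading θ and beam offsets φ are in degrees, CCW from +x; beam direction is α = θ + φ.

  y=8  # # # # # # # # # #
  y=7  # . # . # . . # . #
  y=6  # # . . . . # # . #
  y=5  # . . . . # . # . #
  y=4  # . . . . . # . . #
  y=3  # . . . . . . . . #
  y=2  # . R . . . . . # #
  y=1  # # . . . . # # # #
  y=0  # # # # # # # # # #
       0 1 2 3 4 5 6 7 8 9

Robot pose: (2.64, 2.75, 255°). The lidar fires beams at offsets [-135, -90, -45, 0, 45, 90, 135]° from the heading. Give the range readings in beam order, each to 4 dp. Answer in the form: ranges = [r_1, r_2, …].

ranges = [3.2800, 1.6979, 1.5000, 1.8117, 2.0207, 3.4785, 3.8798]

beam 1: φ=-135°, α=120°
  d=(-0.5000,0.8660)  start (2,2)  tX=1.2800 tY=0.2887  stride 1/|dx|=2.0000 1/|dy|=1.1547
    cross y-line → (2,3), t=0.2887
    cross x-line → (1,3), t=1.2800
    cross y-line → (1,4), t=1.4434
    cross y-line → (1,5), t=2.5981
    cross x-line → (0,5), t=3.2800 (wall)
  → r_1 = 3.2800
beam 2: φ=-90°, α=165°
  d=(-0.9659,0.2588)  start (2,2)  tX=0.6626 tY=0.9659  stride 1/|dx|=1.0353 1/|dy|=3.8637
    cross x-line → (1,2), t=0.6626
    cross y-line → (1,3), t=0.9659
    cross x-line → (0,3), t=1.6979 (wall)
  → r_2 = 1.6979
beam 3: φ=-45°, α=210°
  d=(-0.8660,-0.5000)  start (2,2)  tX=0.7390 tY=1.5000  stride 1/|dx|=1.1547 1/|dy|=2.0000
    cross x-line → (1,2), t=0.7390
    cross y-line → (1,1), t=1.5000 (wall)
  → r_3 = 1.5000
beam 4: φ=0°, α=255°
  d=(-0.2588,-0.9659)  start (2,2)  tX=2.4728 tY=0.7765  stride 1/|dx|=3.8637 1/|dy|=1.0353
    cross y-line → (2,1), t=0.7765
    cross y-line → (2,0), t=1.8117 (wall)
  → r_4 = 1.8117
beam 5: φ=45°, α=300°
  d=(0.5000,-0.8660)  start (2,2)  tX=0.7200 tY=0.8660  stride 1/|dx|=2.0000 1/|dy|=1.1547
    cross x-line → (3,2), t=0.7200
    cross y-line → (3,1), t=0.8660
    cross y-line → (3,0), t=2.0207 (wall)
  → r_5 = 2.0207
beam 6: φ=90°, α=345°
  d=(0.9659,-0.2588)  start (2,2)  tX=0.3727 tY=2.8978  stride 1/|dx|=1.0353 1/|dy|=3.8637
    cross x-line → (3,2), t=0.3727
    cross x-line → (4,2), t=1.4080
    cross x-line → (5,2), t=2.4433
    cross y-line → (5,1), t=2.8978
    cross x-line → (6,1), t=3.4785 (wall)
  → r_6 = 3.4785
beam 7: φ=135°, α=30°
  d=(0.8660,0.5000)  start (2,2)  tX=0.4157 tY=0.5000  stride 1/|dx|=1.1547 1/|dy|=2.0000
    cross x-line → (3,2), t=0.4157
    cross y-line → (3,3), t=0.5000
    cross x-line → (4,3), t=1.5704
    cross y-line → (4,4), t=2.5000
    cross x-line → (5,4), t=2.7251
    cross x-line → (6,4), t=3.8798 (wall)
  → r_7 = 3.8798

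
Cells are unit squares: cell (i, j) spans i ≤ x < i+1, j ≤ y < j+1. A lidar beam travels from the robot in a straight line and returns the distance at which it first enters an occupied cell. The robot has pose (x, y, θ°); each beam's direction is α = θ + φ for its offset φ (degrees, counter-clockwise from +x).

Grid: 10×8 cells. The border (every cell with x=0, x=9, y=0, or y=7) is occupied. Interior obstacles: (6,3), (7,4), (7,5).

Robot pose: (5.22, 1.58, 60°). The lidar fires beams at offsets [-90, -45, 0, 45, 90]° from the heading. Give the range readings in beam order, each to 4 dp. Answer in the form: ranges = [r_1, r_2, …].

ranges = [1.1600, 3.9133, 1.6397, 5.6112, 4.8728]

beam 1: φ=-90°, α=330°
  direction (0.8660, -0.5000); cell (5,1); t to first gridline: x 0.9007, y 1.1600 (then +1.1547 / +2.0000)
    (6,1) via x @ 0.9007
    (6,0) via y @ 1.1600  # hit
  → r_1 = 1.1600
beam 2: φ=-45°, α=15°
  direction (0.9659, 0.2588); cell (5,1); t to first gridline: x 0.8075, y 1.6228 (then +1.0353 / +3.8637)
    (6,1) via x @ 0.8075
    (6,2) via y @ 1.6228
    (7,2) via x @ 1.8428
    (8,2) via x @ 2.8781
    (9,2) via x @ 3.9133  # hit
  → r_2 = 3.9133
beam 3: φ=0°, α=60°
  direction (0.5000, 0.8660); cell (5,1); t to first gridline: x 1.5600, y 0.4850 (then +2.0000 / +1.1547)
    (5,2) via y @ 0.4850
    (6,2) via x @ 1.5600
    (6,3) via y @ 1.6397  # hit
  → r_3 = 1.6397
beam 4: φ=45°, α=105°
  direction (-0.2588, 0.9659); cell (5,1); t to first gridline: x 0.8500, y 0.4348 (then +3.8637 / +1.0353)
    (5,2) via y @ 0.4348
    (4,2) via x @ 0.8500
    (4,3) via y @ 1.4701
    (4,4) via y @ 2.5054
    (4,5) via y @ 3.5406
    (4,6) via y @ 4.5759
    (3,6) via x @ 4.7137
    (3,7) via y @ 5.6112  # hit
  → r_4 = 5.6112
beam 5: φ=90°, α=150°
  direction (-0.8660, 0.5000); cell (5,1); t to first gridline: x 0.2540, y 0.8400 (then +1.1547 / +2.0000)
    (4,1) via x @ 0.2540
    (4,2) via y @ 0.8400
    (3,2) via x @ 1.4087
    (2,2) via x @ 2.5634
    (2,3) via y @ 2.8400
    (1,3) via x @ 3.7181
    (1,4) via y @ 4.8400
    (0,4) via x @ 4.8728  # hit
  → r_5 = 4.8728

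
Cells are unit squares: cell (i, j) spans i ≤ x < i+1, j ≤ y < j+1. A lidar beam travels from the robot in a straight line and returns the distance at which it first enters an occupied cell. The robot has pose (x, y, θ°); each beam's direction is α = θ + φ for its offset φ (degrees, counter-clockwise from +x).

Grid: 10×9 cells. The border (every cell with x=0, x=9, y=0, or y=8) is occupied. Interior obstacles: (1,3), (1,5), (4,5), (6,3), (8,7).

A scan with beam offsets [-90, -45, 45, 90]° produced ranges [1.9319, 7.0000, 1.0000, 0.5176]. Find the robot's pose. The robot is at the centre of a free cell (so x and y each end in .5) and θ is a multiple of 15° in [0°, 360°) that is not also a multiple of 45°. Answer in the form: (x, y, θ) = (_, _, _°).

Enumerate (i+0.5, j+0.5, θ) over the 51 free cells and 16 admissible headings. For each, cast all 4 beams and compare to the given ranges.
  (6.5, 7.5, 300°): beam 1 = 6.3509 ≠ 1.9319 ✗
  (1.5, 1.5, 345°): beam 1 = 0.5176 ≠ 1.9319 ✗
  (5.5, 5.5, 165°): beam 1 = 2.5882 ≠ 1.9319 ✗
  (6.5, 2.5, 75°): beam 1 = 2.5882 ≠ 1.9319 ✗
  …
  (5.5, 7.5, 345°): r_1=1.9319, r_2=7.0000, r_3=1.0000, r_4=0.5176 — all match ✓
No second candidate reproduces the full scan.

(x, y, θ) = (5.5, 7.5, 345°)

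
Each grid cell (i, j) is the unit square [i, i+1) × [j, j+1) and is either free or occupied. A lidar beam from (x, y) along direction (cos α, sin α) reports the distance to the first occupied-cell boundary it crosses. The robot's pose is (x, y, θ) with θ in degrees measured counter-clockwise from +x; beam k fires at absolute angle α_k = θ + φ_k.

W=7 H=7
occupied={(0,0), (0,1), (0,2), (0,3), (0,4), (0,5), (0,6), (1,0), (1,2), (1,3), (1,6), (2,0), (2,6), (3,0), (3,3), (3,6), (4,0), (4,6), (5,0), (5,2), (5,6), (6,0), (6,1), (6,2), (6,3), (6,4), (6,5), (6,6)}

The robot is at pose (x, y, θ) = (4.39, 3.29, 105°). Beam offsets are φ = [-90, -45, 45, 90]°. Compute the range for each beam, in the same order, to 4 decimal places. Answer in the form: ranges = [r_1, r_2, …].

beam 1: φ=-90°, α=15°
  cosα=0.9659 sinα=0.2588 | (4,3) | tMaxX 0.6315 tMaxY 2.7432 | tΔX 1.0353 tΔY 3.8637
    t=0.6315 [x] (5,3)
    t=1.6668 [x] (6,3) — stop
  → r_1 = 1.6668
beam 2: φ=-45°, α=60°
  cosα=0.5000 sinα=0.8660 | (4,3) | tMaxX 1.2200 tMaxY 0.8198 | tΔX 2.0000 tΔY 1.1547
    t=0.8198 [y] (4,4)
    t=1.2200 [x] (5,4)
    t=1.9745 [y] (5,5)
    t=3.1292 [y] (5,6) — stop
  → r_2 = 3.1292
beam 3: φ=45°, α=150°
  cosα=-0.8660 sinα=0.5000 | (4,3) | tMaxX 0.4503 tMaxY 1.4200 | tΔX 1.1547 tΔY 2.0000
    t=0.4503 [x] (3,3) — stop
  → r_3 = 0.4503
beam 4: φ=90°, α=195°
  cosα=-0.9659 sinα=-0.2588 | (4,3) | tMaxX 0.4038 tMaxY 1.1205 | tΔX 1.0353 tΔY 3.8637
    t=0.4038 [x] (3,3) — stop
  → r_4 = 0.4038

ranges = [1.6668, 3.1292, 0.4503, 0.4038]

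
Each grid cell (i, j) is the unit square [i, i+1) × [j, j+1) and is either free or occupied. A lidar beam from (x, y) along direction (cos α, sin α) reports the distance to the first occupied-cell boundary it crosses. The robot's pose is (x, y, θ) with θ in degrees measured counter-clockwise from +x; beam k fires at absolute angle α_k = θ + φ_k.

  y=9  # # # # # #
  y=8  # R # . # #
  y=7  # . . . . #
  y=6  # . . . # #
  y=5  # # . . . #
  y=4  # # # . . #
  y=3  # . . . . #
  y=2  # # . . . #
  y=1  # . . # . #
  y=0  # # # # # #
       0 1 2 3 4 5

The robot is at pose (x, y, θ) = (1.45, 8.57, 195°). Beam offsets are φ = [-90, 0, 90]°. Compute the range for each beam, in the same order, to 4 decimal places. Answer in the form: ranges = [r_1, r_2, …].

beam 1: φ=-90°, α=105°
  direction (-0.2588, 0.9659); cell (1,8); t to first gridline: x 1.7387, y 0.4452 (then +3.8637 / +1.0353)
    (1,9) via y @ 0.4452  # hit
  → r_1 = 0.4452
beam 2: φ=0°, α=195°
  direction (-0.9659, -0.2588); cell (1,8); t to first gridline: x 0.4659, y 2.2023 (then +1.0353 / +3.8637)
    (0,8) via x @ 0.4659  # hit
  → r_2 = 0.4659
beam 3: φ=90°, α=285°
  direction (0.2588, -0.9659); cell (1,8); t to first gridline: x 2.1250, y 0.5901 (then +3.8637 / +1.0353)
    (1,7) via y @ 0.5901
    (1,6) via y @ 1.6254
    (2,6) via x @ 2.1250
    (2,5) via y @ 2.6607
    (2,4) via y @ 3.6959  # hit
  → r_3 = 3.6959

ranges = [0.4452, 0.4659, 3.6959]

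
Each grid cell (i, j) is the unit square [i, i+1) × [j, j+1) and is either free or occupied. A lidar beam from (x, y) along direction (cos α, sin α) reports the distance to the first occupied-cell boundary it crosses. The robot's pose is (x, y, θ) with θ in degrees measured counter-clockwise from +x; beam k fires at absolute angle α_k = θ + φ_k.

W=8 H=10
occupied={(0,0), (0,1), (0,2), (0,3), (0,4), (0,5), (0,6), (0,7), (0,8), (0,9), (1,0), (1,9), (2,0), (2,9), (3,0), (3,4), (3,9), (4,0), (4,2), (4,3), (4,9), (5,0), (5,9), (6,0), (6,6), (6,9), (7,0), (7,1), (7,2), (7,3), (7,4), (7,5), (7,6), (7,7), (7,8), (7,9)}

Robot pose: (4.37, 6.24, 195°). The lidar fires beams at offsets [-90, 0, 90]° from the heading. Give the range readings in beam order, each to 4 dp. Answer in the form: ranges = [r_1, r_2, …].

beam 1: φ=-90°, α=105°
  direction (-0.2588, 0.9659); cell (4,6); t to first gridline: x 1.4296, y 0.7868 (then +3.8637 / +1.0353)
    (4,7) via y @ 0.7868
    (3,7) via x @ 1.4296
    (3,8) via y @ 1.8221
    (3,9) via y @ 2.8574  # hit
  → r_1 = 2.8574
beam 2: φ=0°, α=195°
  direction (-0.9659, -0.2588); cell (4,6); t to first gridline: x 0.3831, y 0.9273 (then +1.0353 / +3.8637)
    (3,6) via x @ 0.3831
    (3,5) via y @ 0.9273
    (2,5) via x @ 1.4183
    (1,5) via x @ 2.4536
    (0,5) via x @ 3.4889  # hit
  → r_2 = 3.4889
beam 3: φ=90°, α=285°
  direction (0.2588, -0.9659); cell (4,6); t to first gridline: x 2.4341, y 0.2485 (then +3.8637 / +1.0353)
    (4,5) via y @ 0.2485
    (4,4) via y @ 1.2837
    (4,3) via y @ 2.3190  # hit
  → r_3 = 2.3190

ranges = [2.8574, 3.4889, 2.3190]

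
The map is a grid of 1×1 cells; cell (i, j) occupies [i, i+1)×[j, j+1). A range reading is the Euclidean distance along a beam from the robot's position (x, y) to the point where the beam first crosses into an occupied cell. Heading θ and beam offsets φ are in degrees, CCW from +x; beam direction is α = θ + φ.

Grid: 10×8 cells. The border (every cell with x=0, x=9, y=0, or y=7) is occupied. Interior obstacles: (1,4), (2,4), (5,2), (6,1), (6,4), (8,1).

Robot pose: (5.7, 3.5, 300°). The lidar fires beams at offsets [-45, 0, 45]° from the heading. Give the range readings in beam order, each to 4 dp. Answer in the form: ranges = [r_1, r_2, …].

beam 1: φ=-45°, α=255°
  dir = (cos 255°, sin 255°) = (-0.2588, -0.9659); from cell (5,3)
  next x-line at t=2.7046, next y-line at t=0.5176; Δt_x=3.8637, Δt_y=1.0353
    y: enter (5,2) at t=0.5176 ← occupied
  → r_1 = 0.5176
beam 2: φ=0°, α=300°
  dir = (cos 300°, sin 300°) = (0.5000, -0.8660); from cell (5,3)
  next x-line at t=0.6000, next y-line at t=0.5774; Δt_x=2.0000, Δt_y=1.1547
    y: enter (5,2) at t=0.5774 ← occupied
  → r_2 = 0.5774
beam 3: φ=45°, α=345°
  dir = (cos 345°, sin 345°) = (0.9659, -0.2588); from cell (5,3)
  next x-line at t=0.3106, next y-line at t=1.9319; Δt_x=1.0353, Δt_y=3.8637
    x: enter (6,3) at t=0.3106
    x: enter (7,3) at t=1.3459
    y: enter (7,2) at t=1.9319
    x: enter (8,2) at t=2.3811
    x: enter (9,2) at t=3.4164 ← occupied
  → r_3 = 3.4164

ranges = [0.5176, 0.5774, 3.4164]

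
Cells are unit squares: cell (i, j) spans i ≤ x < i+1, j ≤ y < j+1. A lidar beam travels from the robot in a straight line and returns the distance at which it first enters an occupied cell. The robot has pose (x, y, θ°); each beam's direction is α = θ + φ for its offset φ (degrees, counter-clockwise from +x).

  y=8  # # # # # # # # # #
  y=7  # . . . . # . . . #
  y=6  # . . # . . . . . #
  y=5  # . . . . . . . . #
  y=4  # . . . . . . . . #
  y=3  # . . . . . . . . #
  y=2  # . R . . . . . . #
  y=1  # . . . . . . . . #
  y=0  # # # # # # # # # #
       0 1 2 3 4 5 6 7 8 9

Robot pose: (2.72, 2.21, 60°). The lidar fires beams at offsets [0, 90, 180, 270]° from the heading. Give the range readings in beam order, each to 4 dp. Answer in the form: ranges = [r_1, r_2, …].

ranges = [5.5310, 1.9861, 1.3972, 2.4200]

beam 1: φ=0°, α=60°
  direction (0.5000, 0.8660); cell (2,2); t to first gridline: x 0.5600, y 0.9122 (then +2.0000 / +1.1547)
    (3,2) via x @ 0.5600
    (3,3) via y @ 0.9122
    (3,4) via y @ 2.0669
    (4,4) via x @ 2.5600
    (4,5) via y @ 3.2216
    (4,6) via y @ 4.3763
    (5,6) via x @ 4.5600
    (5,7) via y @ 5.5310  # hit
  → r_1 = 5.5310
beam 2: φ=90°, α=150°
  direction (-0.8660, 0.5000); cell (2,2); t to first gridline: x 0.8314, y 1.5800 (then +1.1547 / +2.0000)
    (1,2) via x @ 0.8314
    (1,3) via y @ 1.5800
    (0,3) via x @ 1.9861  # hit
  → r_2 = 1.9861
beam 3: φ=180°, α=240°
  direction (-0.5000, -0.8660); cell (2,2); t to first gridline: x 1.4400, y 0.2425 (then +2.0000 / +1.1547)
    (2,1) via y @ 0.2425
    (2,0) via y @ 1.3972  # hit
  → r_3 = 1.3972
beam 4: φ=270°, α=330°
  direction (0.8660, -0.5000); cell (2,2); t to first gridline: x 0.3233, y 0.4200 (then +1.1547 / +2.0000)
    (3,2) via x @ 0.3233
    (3,1) via y @ 0.4200
    (4,1) via x @ 1.4780
    (4,0) via y @ 2.4200  # hit
  → r_4 = 2.4200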